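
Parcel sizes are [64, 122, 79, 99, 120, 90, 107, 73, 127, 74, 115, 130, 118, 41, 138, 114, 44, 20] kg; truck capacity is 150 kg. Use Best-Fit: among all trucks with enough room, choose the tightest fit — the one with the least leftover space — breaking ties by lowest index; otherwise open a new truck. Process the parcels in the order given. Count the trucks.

13 trucks

Put 64 kg in truck 1; 86 kg remain.
Put 122 kg in truck 2; 28 kg remain.
Put 79 kg in truck 1; 7 kg remain.
Put 99 kg in truck 3; 51 kg remain.
Put 120 kg in truck 4; 30 kg remain.
Put 90 kg in truck 5; 60 kg remain.
Put 107 kg in truck 6; 43 kg remain.
Put 73 kg in truck 7; 77 kg remain.
Put 127 kg in truck 8; 23 kg remain.
Put 74 kg in truck 7; 3 kg remain.
Put 115 kg in truck 9; 35 kg remain.
Put 130 kg in truck 10; 20 kg remain.
Put 118 kg in truck 11; 32 kg remain.
Put 41 kg in truck 6; 2 kg remain.
Put 138 kg in truck 12; 12 kg remain.
Put 114 kg in truck 13; 36 kg remain.
Put 44 kg in truck 3; 7 kg remain.
Put 20 kg in truck 10; 0 kg remain.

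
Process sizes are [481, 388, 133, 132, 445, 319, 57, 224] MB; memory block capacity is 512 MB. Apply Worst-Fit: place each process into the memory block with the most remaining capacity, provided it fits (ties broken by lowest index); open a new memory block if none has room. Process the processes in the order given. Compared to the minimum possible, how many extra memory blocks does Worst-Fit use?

1

Worst-Fit: [481] [388] [133,132,57] [445] [319] [224] → 6 memory blocks.
Total size 2179 MB; any packing needs at least ⌈2179/512⌉ = 5 memory blocks.
An optimal packing achieves that bound: [481] [445,57] [388] [319,133] [224,132] → 5 memory blocks.
Excess: 6 − 5 = 1.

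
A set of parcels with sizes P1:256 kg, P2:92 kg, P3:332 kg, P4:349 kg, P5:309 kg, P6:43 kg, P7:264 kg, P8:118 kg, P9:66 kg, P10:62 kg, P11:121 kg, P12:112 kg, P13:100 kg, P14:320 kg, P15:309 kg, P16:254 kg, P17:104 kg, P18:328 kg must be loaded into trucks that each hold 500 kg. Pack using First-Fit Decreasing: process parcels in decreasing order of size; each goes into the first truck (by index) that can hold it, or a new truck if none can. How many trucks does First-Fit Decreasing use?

9

Sorted descending: 349, 332, 328, 320, 309, 309, 264, 256, 254, 121, 118, 112, 104, 100, 92, 66, 62, 43.
truck 1: place 349 kg, 151 kg left
truck 2: place 332 kg, 168 kg left
truck 3: place 328 kg, 172 kg left
truck 4: place 320 kg, 180 kg left
truck 5: place 309 kg, 191 kg left
truck 6: place 309 kg, 191 kg left
truck 7: place 264 kg, 236 kg left
truck 8: place 256 kg, 244 kg left
truck 9: place 254 kg, 246 kg left
truck 1: place 121 kg, 30 kg left
truck 2: place 118 kg, 50 kg left
truck 3: place 112 kg, 60 kg left
truck 4: place 104 kg, 76 kg left
truck 5: place 100 kg, 91 kg left
truck 6: place 92 kg, 99 kg left
truck 4: place 66 kg, 10 kg left
truck 5: place 62 kg, 29 kg left
truck 2: place 43 kg, 7 kg left
Final trucks: [349,121] [332,118,43] [328,112] [320,104,66] [309,100,62] [309,92] [264] [256] [254].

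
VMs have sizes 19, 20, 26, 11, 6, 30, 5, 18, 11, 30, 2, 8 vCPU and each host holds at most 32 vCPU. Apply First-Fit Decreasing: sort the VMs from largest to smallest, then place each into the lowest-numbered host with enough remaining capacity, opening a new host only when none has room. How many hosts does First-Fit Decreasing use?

Sorted descending: 30, 30, 26, 20, 19, 18, 11, 11, 8, 6, 5, 2.
Put 30 vCPU in host 1; 2 vCPU remain.
Put 30 vCPU in host 2; 2 vCPU remain.
Put 26 vCPU in host 3; 6 vCPU remain.
Put 20 vCPU in host 4; 12 vCPU remain.
Put 19 vCPU in host 5; 13 vCPU remain.
Put 18 vCPU in host 6; 14 vCPU remain.
Put 11 vCPU in host 4; 1 vCPU remain.
Put 11 vCPU in host 5; 2 vCPU remain.
Put 8 vCPU in host 6; 6 vCPU remain.
Put 6 vCPU in host 3; 0 vCPU remain.
Put 5 vCPU in host 6; 1 vCPU remain.
Put 2 vCPU in host 1; 0 vCPU remain.
Final hosts: [30,2] [30] [26,6] [20,11] [19,11] [18,8,5].

6 hosts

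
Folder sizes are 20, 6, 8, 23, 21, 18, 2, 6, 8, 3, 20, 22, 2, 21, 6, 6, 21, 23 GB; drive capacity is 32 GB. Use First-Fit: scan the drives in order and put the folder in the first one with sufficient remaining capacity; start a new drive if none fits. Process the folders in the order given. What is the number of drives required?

20 GB → drive 1 (remaining 12 GB)
6 GB → drive 1 (remaining 6 GB)
8 GB → drive 2 (remaining 24 GB)
23 GB → drive 2 (remaining 1 GB)
21 GB → drive 3 (remaining 11 GB)
18 GB → drive 4 (remaining 14 GB)
2 GB → drive 1 (remaining 4 GB)
6 GB → drive 3 (remaining 5 GB)
8 GB → drive 4 (remaining 6 GB)
3 GB → drive 1 (remaining 1 GB)
20 GB → drive 5 (remaining 12 GB)
22 GB → drive 6 (remaining 10 GB)
2 GB → drive 3 (remaining 3 GB)
21 GB → drive 7 (remaining 11 GB)
6 GB → drive 4 (remaining 0 GB)
6 GB → drive 5 (remaining 6 GB)
21 GB → drive 8 (remaining 11 GB)
23 GB → drive 9 (remaining 9 GB)

9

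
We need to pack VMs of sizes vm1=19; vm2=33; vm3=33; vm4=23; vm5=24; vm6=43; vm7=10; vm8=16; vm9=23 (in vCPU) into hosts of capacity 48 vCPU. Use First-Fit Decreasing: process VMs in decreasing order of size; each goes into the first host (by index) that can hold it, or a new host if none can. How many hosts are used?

Sorted descending: 43, 33, 33, 24, 23, 23, 19, 16, 10.
Put 43 vCPU in host 1; 5 vCPU remain.
Put 33 vCPU in host 2; 15 vCPU remain.
Put 33 vCPU in host 3; 15 vCPU remain.
Put 24 vCPU in host 4; 24 vCPU remain.
Put 23 vCPU in host 4; 1 vCPU remain.
Put 23 vCPU in host 5; 25 vCPU remain.
Put 19 vCPU in host 5; 6 vCPU remain.
Put 16 vCPU in host 6; 32 vCPU remain.
Put 10 vCPU in host 2; 5 vCPU remain.

6 hosts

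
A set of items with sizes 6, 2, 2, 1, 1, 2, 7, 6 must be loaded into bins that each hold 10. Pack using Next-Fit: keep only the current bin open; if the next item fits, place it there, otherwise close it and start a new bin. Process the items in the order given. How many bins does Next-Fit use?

Put 6 in bin 1; 4 remain.
Put 2 in bin 1; 2 remain.
Put 2 in bin 1; 0 remain.
Put 1 in bin 2; 9 remain.
Put 1 in bin 2; 8 remain.
Put 2 in bin 2; 6 remain.
Put 7 in bin 3; 3 remain.
Put 6 in bin 4; 4 remain.

4 bins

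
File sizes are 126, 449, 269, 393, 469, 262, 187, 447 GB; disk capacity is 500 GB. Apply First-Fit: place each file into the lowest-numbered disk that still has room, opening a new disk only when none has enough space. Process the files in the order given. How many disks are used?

6 disks

126 GB → disk 1 (remaining 374 GB)
449 GB → disk 2 (remaining 51 GB)
269 GB → disk 1 (remaining 105 GB)
393 GB → disk 3 (remaining 107 GB)
469 GB → disk 4 (remaining 31 GB)
262 GB → disk 5 (remaining 238 GB)
187 GB → disk 5 (remaining 51 GB)
447 GB → disk 6 (remaining 53 GB)
Final disks: [126,269] [449] [393] [469] [262,187] [447].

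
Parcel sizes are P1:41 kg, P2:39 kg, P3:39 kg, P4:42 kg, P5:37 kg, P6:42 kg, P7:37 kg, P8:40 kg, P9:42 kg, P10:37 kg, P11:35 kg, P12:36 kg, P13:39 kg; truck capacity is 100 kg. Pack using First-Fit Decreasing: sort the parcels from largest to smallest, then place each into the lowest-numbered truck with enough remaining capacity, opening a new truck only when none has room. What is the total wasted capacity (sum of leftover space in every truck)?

Sorted descending: 42, 42, 42, 41, 40, 39, 39, 39, 37, 37, 37, 36, 35.
42 kg → truck 1 (remaining 58 kg)
42 kg → truck 1 (remaining 16 kg)
42 kg → truck 2 (remaining 58 kg)
41 kg → truck 2 (remaining 17 kg)
40 kg → truck 3 (remaining 60 kg)
39 kg → truck 3 (remaining 21 kg)
39 kg → truck 4 (remaining 61 kg)
39 kg → truck 4 (remaining 22 kg)
37 kg → truck 5 (remaining 63 kg)
37 kg → truck 5 (remaining 26 kg)
37 kg → truck 6 (remaining 63 kg)
36 kg → truck 6 (remaining 27 kg)
35 kg → truck 7 (remaining 65 kg)
7 trucks × 100 kg = 700 kg; used 506 kg; unused 194 kg.

194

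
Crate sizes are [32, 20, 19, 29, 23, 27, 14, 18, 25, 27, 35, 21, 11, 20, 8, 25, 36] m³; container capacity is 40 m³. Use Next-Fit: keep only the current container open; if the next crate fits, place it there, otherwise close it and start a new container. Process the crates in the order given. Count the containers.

container 1: place 32 m³, 8 m³ left
container 2: place 20 m³, 20 m³ left
container 2: place 19 m³, 1 m³ left
container 3: place 29 m³, 11 m³ left
container 4: place 23 m³, 17 m³ left
container 5: place 27 m³, 13 m³ left
container 6: place 14 m³, 26 m³ left
container 6: place 18 m³, 8 m³ left
container 7: place 25 m³, 15 m³ left
container 8: place 27 m³, 13 m³ left
container 9: place 35 m³, 5 m³ left
container 10: place 21 m³, 19 m³ left
container 10: place 11 m³, 8 m³ left
container 11: place 20 m³, 20 m³ left
container 11: place 8 m³, 12 m³ left
container 12: place 25 m³, 15 m³ left
container 13: place 36 m³, 4 m³ left

13 containers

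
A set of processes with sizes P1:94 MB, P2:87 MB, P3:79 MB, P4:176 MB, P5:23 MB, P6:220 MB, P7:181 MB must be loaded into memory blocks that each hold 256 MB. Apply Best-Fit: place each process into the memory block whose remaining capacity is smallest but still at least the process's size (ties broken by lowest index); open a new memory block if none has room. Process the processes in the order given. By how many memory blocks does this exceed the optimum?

0

Best-Fit: [94,87,23] [79,176] [220] [181] → 4 memory blocks.
Total size 860 MB; any packing needs at least ⌈860/256⌉ = 4 memory blocks.
So 4 is already optimal.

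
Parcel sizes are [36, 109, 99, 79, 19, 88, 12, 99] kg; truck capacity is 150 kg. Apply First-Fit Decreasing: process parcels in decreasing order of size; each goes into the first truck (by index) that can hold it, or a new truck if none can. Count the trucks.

5

Sorted descending: 109, 99, 99, 88, 79, 36, 19, 12.
109 kg → truck 1 (remaining 41 kg)
99 kg → truck 2 (remaining 51 kg)
99 kg → truck 3 (remaining 51 kg)
88 kg → truck 4 (remaining 62 kg)
79 kg → truck 5 (remaining 71 kg)
36 kg → truck 1 (remaining 5 kg)
19 kg → truck 2 (remaining 32 kg)
12 kg → truck 2 (remaining 20 kg)
Final trucks: [109,36] [99,19,12] [99] [88] [79].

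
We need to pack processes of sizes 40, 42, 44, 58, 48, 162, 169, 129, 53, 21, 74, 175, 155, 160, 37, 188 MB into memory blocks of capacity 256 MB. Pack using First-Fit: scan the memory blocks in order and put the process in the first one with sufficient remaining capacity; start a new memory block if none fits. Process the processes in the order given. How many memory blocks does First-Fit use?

40 MB → memory block 1 (remaining 216 MB)
42 MB → memory block 1 (remaining 174 MB)
44 MB → memory block 1 (remaining 130 MB)
58 MB → memory block 1 (remaining 72 MB)
48 MB → memory block 1 (remaining 24 MB)
162 MB → memory block 2 (remaining 94 MB)
169 MB → memory block 3 (remaining 87 MB)
129 MB → memory block 4 (remaining 127 MB)
53 MB → memory block 2 (remaining 41 MB)
21 MB → memory block 1 (remaining 3 MB)
74 MB → memory block 3 (remaining 13 MB)
175 MB → memory block 5 (remaining 81 MB)
155 MB → memory block 6 (remaining 101 MB)
160 MB → memory block 7 (remaining 96 MB)
37 MB → memory block 2 (remaining 4 MB)
188 MB → memory block 8 (remaining 68 MB)
Final memory blocks: [40,42,44,58,48,21] [162,53,37] [169,74] [129] [175] [155] [160] [188].

8 memory blocks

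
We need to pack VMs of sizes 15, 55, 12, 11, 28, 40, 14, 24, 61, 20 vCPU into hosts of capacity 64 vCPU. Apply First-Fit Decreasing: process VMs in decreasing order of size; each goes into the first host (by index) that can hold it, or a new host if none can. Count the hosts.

Sorted descending: 61, 55, 40, 28, 24, 20, 15, 14, 12, 11.
Put 61 vCPU in host 1; 3 vCPU remain.
Put 55 vCPU in host 2; 9 vCPU remain.
Put 40 vCPU in host 3; 24 vCPU remain.
Put 28 vCPU in host 4; 36 vCPU remain.
Put 24 vCPU in host 3; 0 vCPU remain.
Put 20 vCPU in host 4; 16 vCPU remain.
Put 15 vCPU in host 4; 1 vCPU remain.
Put 14 vCPU in host 5; 50 vCPU remain.
Put 12 vCPU in host 5; 38 vCPU remain.
Put 11 vCPU in host 5; 27 vCPU remain.
Final hosts: [61] [55] [40,24] [28,20,15] [14,12,11].

5 hosts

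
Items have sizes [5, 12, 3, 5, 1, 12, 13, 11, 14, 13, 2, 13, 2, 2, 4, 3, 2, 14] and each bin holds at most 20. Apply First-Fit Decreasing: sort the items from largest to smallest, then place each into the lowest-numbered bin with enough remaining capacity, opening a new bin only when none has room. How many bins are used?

Sorted descending: 14, 14, 13, 13, 13, 12, 12, 11, 5, 5, 4, 3, 3, 2, 2, 2, 2, 1.
Put 14 in bin 1; 6 remain.
Put 14 in bin 2; 6 remain.
Put 13 in bin 3; 7 remain.
Put 13 in bin 4; 7 remain.
Put 13 in bin 5; 7 remain.
Put 12 in bin 6; 8 remain.
Put 12 in bin 7; 8 remain.
Put 11 in bin 8; 9 remain.
Put 5 in bin 1; 1 remain.
Put 5 in bin 2; 1 remain.
Put 4 in bin 3; 3 remain.
Put 3 in bin 3; 0 remain.
Put 3 in bin 4; 4 remain.
Put 2 in bin 4; 2 remain.
Put 2 in bin 4; 0 remain.
Put 2 in bin 5; 5 remain.
Put 2 in bin 5; 3 remain.
Put 1 in bin 1; 0 remain.
Final bins: [14,5,1] [14,5] [13,4,3] [13,3,2,2] [13,2,2] [12] [12] [11].

8 bins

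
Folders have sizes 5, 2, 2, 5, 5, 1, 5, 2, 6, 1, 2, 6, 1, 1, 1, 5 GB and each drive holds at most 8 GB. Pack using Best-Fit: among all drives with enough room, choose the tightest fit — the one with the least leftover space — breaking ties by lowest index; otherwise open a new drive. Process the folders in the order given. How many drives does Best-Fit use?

7 drives

5 GB → drive 1 (remaining 3 GB)
2 GB → drive 1 (remaining 1 GB)
2 GB → drive 2 (remaining 6 GB)
5 GB → drive 2 (remaining 1 GB)
5 GB → drive 3 (remaining 3 GB)
1 GB → drive 1 (remaining 0 GB)
5 GB → drive 4 (remaining 3 GB)
2 GB → drive 3 (remaining 1 GB)
6 GB → drive 5 (remaining 2 GB)
1 GB → drive 2 (remaining 0 GB)
2 GB → drive 5 (remaining 0 GB)
6 GB → drive 6 (remaining 2 GB)
1 GB → drive 3 (remaining 0 GB)
1 GB → drive 6 (remaining 1 GB)
1 GB → drive 6 (remaining 0 GB)
5 GB → drive 7 (remaining 3 GB)
Final drives: [5,2,1] [2,5,1] [5,2,1] [5] [6,2] [6,1,1] [5].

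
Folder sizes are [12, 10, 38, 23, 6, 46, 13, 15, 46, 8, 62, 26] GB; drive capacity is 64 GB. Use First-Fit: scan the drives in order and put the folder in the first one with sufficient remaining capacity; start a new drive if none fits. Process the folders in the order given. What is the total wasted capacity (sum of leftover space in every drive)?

drive 1: place 12 GB, 52 GB left
drive 1: place 10 GB, 42 GB left
drive 1: place 38 GB, 4 GB left
drive 2: place 23 GB, 41 GB left
drive 2: place 6 GB, 35 GB left
drive 3: place 46 GB, 18 GB left
drive 2: place 13 GB, 22 GB left
drive 2: place 15 GB, 7 GB left
drive 4: place 46 GB, 18 GB left
drive 3: place 8 GB, 10 GB left
drive 5: place 62 GB, 2 GB left
drive 6: place 26 GB, 38 GB left
6 drives × 64 GB = 384 GB; used 305 GB; unused 79 GB.

79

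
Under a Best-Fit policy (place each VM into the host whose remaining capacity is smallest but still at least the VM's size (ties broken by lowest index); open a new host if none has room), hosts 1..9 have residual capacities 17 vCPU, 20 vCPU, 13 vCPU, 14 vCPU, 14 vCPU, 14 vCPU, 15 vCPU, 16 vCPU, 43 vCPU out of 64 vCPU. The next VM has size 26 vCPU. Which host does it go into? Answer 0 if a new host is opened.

9

Hosts with room: host 9 (43 vCPU).
Tightest fit is host 9 with 43 vCPU free.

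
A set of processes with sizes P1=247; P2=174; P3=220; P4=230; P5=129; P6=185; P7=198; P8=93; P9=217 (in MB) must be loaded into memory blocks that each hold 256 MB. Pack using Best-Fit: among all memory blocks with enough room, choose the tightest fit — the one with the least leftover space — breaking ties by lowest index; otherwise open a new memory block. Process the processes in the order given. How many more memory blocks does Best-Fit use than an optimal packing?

Best-Fit: [247] [174] [220] [230] [129,93] [185] [198] [217] → 8 memory blocks.
8 processes exceed 128 MB (half the capacity), and no two of those can share a memory block, so at least 8 memory blocks are needed.
So 8 is already optimal.

0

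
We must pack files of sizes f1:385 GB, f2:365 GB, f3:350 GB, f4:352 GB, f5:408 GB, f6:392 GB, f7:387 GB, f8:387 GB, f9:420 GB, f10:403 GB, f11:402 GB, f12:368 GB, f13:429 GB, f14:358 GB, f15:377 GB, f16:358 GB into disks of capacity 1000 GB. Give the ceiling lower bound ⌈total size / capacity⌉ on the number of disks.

7 disks

Total size = 385 + 365 + 350 + 352 + 408 + 392 + 387 + 387 + 420 + 403 + 402 + 368 + 429 + 358 + 377 + 358 = 6141 GB.
⌈6141 / 1000⌉ = 7.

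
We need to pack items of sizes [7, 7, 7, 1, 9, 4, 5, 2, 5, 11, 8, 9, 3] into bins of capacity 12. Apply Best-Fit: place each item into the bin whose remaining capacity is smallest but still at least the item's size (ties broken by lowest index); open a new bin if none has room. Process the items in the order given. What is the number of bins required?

7 bins

Put 7 in bin 1; 5 remain.
Put 7 in bin 2; 5 remain.
Put 7 in bin 3; 5 remain.
Put 1 in bin 1; 4 remain.
Put 9 in bin 4; 3 remain.
Put 4 in bin 1; 0 remain.
Put 5 in bin 2; 0 remain.
Put 2 in bin 4; 1 remain.
Put 5 in bin 3; 0 remain.
Put 11 in bin 5; 1 remain.
Put 8 in bin 6; 4 remain.
Put 9 in bin 7; 3 remain.
Put 3 in bin 7; 0 remain.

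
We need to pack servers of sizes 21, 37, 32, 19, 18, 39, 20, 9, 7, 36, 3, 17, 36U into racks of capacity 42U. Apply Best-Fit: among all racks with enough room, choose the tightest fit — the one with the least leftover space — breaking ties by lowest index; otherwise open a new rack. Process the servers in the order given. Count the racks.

8 racks

Put 21U in rack 1; 21U remain.
Put 37U in rack 2; 5U remain.
Put 32U in rack 3; 10U remain.
Put 19U in rack 1; 2U remain.
Put 18U in rack 4; 24U remain.
Put 39U in rack 5; 3U remain.
Put 20U in rack 4; 4U remain.
Put 9U in rack 3; 1U remain.
Put 7U in rack 6; 35U remain.
Put 36U in rack 7; 6U remain.
Put 3U in rack 5; 0U remain.
Put 17U in rack 6; 18U remain.
Put 36U in rack 8; 6U remain.
Final racks: [21,19] [37] [32,9] [18,20] [39,3] [7,17] [36] [36].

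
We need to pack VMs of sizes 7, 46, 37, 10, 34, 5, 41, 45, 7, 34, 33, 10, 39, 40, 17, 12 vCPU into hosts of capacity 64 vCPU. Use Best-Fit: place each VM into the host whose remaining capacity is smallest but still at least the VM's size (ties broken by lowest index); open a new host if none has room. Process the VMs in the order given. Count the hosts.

9

7 vCPU → host 1 (remaining 57 vCPU)
46 vCPU → host 1 (remaining 11 vCPU)
37 vCPU → host 2 (remaining 27 vCPU)
10 vCPU → host 1 (remaining 1 vCPU)
34 vCPU → host 3 (remaining 30 vCPU)
5 vCPU → host 2 (remaining 22 vCPU)
41 vCPU → host 4 (remaining 23 vCPU)
45 vCPU → host 5 (remaining 19 vCPU)
7 vCPU → host 5 (remaining 12 vCPU)
34 vCPU → host 6 (remaining 30 vCPU)
33 vCPU → host 7 (remaining 31 vCPU)
10 vCPU → host 5 (remaining 2 vCPU)
39 vCPU → host 8 (remaining 25 vCPU)
40 vCPU → host 9 (remaining 24 vCPU)
17 vCPU → host 2 (remaining 5 vCPU)
12 vCPU → host 4 (remaining 11 vCPU)
Final hosts: [7,46,10] [37,5,17] [34] [41,12] [45,7,10] [34] [33] [39] [40].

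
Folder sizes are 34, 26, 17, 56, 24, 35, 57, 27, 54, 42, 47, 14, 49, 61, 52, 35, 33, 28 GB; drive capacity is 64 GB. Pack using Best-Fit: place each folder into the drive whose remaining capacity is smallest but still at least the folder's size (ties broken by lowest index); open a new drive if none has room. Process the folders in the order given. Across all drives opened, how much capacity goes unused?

141

drive 1: place 34 GB, 30 GB left
drive 1: place 26 GB, 4 GB left
drive 2: place 17 GB, 47 GB left
drive 3: place 56 GB, 8 GB left
drive 2: place 24 GB, 23 GB left
drive 4: place 35 GB, 29 GB left
drive 5: place 57 GB, 7 GB left
drive 4: place 27 GB, 2 GB left
drive 6: place 54 GB, 10 GB left
drive 7: place 42 GB, 22 GB left
drive 8: place 47 GB, 17 GB left
drive 8: place 14 GB, 3 GB left
drive 9: place 49 GB, 15 GB left
drive 10: place 61 GB, 3 GB left
drive 11: place 52 GB, 12 GB left
drive 12: place 35 GB, 29 GB left
drive 13: place 33 GB, 31 GB left
drive 12: place 28 GB, 1 GB left
13 drives × 64 GB = 832 GB; used 691 GB; unused 141 GB.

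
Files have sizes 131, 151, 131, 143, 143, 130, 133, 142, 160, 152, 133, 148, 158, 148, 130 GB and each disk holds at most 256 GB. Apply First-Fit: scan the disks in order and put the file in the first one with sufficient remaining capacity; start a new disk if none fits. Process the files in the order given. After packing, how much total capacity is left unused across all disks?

disk 1: place 131 GB, 125 GB left
disk 2: place 151 GB, 105 GB left
disk 3: place 131 GB, 125 GB left
disk 4: place 143 GB, 113 GB left
disk 5: place 143 GB, 113 GB left
disk 6: place 130 GB, 126 GB left
disk 7: place 133 GB, 123 GB left
disk 8: place 142 GB, 114 GB left
disk 9: place 160 GB, 96 GB left
disk 10: place 152 GB, 104 GB left
disk 11: place 133 GB, 123 GB left
disk 12: place 148 GB, 108 GB left
disk 13: place 158 GB, 98 GB left
disk 14: place 148 GB, 108 GB left
disk 15: place 130 GB, 126 GB left
15 disks × 256 GB = 3840 GB; used 2133 GB; unused 1707 GB.

1707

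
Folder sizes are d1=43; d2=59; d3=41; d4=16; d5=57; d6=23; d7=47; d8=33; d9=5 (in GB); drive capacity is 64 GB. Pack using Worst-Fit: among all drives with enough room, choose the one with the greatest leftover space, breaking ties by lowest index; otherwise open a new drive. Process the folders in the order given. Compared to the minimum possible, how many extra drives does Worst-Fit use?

0

Worst-Fit: [43,5] [59] [41,16] [57] [23,33] [47] → 6 drives.
Total size 324 GB; any packing needs at least ⌈324/64⌉ = 6 drives.
So 6 is already optimal.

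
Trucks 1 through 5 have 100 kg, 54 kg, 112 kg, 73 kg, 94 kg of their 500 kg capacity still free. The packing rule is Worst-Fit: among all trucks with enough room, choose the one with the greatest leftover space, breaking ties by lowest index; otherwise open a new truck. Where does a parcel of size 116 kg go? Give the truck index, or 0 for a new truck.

No truck has ≥ 116 kg free, so a new truck is opened.

0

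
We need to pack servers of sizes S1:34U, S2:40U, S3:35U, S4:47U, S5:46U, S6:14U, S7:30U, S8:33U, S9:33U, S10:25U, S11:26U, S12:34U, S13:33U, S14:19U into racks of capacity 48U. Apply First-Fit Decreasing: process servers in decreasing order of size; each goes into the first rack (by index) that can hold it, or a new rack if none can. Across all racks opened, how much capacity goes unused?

Sorted descending: 47, 46, 40, 35, 34, 34, 33, 33, 33, 30, 26, 25, 19, 14.
rack 1: place 47U, 1U left
rack 2: place 46U, 2U left
rack 3: place 40U, 8U left
rack 4: place 35U, 13U left
rack 5: place 34U, 14U left
rack 6: place 34U, 14U left
rack 7: place 33U, 15U left
rack 8: place 33U, 15U left
rack 9: place 33U, 15U left
rack 10: place 30U, 18U left
rack 11: place 26U, 22U left
rack 12: place 25U, 23U left
rack 11: place 19U, 3U left
rack 5: place 14U, 0U left
12 racks × 48U = 576U; used 449U; unused 127U.

127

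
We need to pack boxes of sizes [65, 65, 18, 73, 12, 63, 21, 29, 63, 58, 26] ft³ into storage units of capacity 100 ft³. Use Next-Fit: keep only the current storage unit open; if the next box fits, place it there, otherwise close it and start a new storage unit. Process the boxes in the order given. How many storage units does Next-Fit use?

Put 65 ft³ in storage unit 1; 35 ft³ remain.
Put 65 ft³ in storage unit 2; 35 ft³ remain.
Put 18 ft³ in storage unit 2; 17 ft³ remain.
Put 73 ft³ in storage unit 3; 27 ft³ remain.
Put 12 ft³ in storage unit 3; 15 ft³ remain.
Put 63 ft³ in storage unit 4; 37 ft³ remain.
Put 21 ft³ in storage unit 4; 16 ft³ remain.
Put 29 ft³ in storage unit 5; 71 ft³ remain.
Put 63 ft³ in storage unit 5; 8 ft³ remain.
Put 58 ft³ in storage unit 6; 42 ft³ remain.
Put 26 ft³ in storage unit 6; 16 ft³ remain.
Final storage units: [65] [65,18] [73,12] [63,21] [29,63] [58,26].

6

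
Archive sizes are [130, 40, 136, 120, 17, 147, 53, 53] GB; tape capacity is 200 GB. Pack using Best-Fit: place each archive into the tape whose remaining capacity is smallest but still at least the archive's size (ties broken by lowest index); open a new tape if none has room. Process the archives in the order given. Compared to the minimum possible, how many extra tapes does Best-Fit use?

0

Best-Fit: [130,40,17] [136,53] [120] [147,53] → 4 tapes.
Total size 696 GB; any packing needs at least ⌈696/200⌉ = 4 tapes.
So 4 is already optimal.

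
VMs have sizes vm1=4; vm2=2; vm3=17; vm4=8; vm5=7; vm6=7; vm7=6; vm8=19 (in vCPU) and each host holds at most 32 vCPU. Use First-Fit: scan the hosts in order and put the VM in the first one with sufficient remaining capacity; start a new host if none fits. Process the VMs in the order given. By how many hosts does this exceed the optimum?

0

First-Fit: [4,2,17,8] [7,7,6] [19] → 3 hosts.
Total size 70 vCPU; any packing needs at least ⌈70/32⌉ = 3 hosts.
So 3 is already optimal.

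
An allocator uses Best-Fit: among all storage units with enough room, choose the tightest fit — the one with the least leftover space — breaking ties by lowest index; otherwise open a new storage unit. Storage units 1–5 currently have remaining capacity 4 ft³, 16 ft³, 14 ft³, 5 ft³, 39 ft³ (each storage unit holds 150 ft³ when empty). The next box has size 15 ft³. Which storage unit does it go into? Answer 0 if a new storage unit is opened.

2

Storage units with room: storage unit 2 (16 ft³), storage unit 5 (39 ft³).
Tightest fit is storage unit 2 with 16 ft³ free.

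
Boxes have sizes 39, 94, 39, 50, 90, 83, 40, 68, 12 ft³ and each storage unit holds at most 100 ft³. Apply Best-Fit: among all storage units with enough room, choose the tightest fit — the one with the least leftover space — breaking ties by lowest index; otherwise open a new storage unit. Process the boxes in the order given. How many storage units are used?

storage unit 1: place 39 ft³, 61 ft³ left
storage unit 2: place 94 ft³, 6 ft³ left
storage unit 1: place 39 ft³, 22 ft³ left
storage unit 3: place 50 ft³, 50 ft³ left
storage unit 4: place 90 ft³, 10 ft³ left
storage unit 5: place 83 ft³, 17 ft³ left
storage unit 3: place 40 ft³, 10 ft³ left
storage unit 6: place 68 ft³, 32 ft³ left
storage unit 5: place 12 ft³, 5 ft³ left
Final storage units: [39,39] [94] [50,40] [90] [83,12] [68].

6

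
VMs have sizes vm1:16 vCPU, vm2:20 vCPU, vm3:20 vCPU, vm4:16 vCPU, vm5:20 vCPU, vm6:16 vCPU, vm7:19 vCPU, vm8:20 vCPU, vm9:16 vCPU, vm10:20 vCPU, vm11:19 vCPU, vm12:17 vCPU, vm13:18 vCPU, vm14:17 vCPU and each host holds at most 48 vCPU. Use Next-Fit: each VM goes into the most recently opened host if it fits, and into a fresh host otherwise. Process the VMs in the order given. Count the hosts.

Put vm1 (16 vCPU) in host 1; 32 vCPU remain.
Put vm2 (20 vCPU) in host 1; 12 vCPU remain.
Put vm3 (20 vCPU) in host 2; 28 vCPU remain.
Put vm4 (16 vCPU) in host 2; 12 vCPU remain.
Put vm5 (20 vCPU) in host 3; 28 vCPU remain.
Put vm6 (16 vCPU) in host 3; 12 vCPU remain.
Put vm7 (19 vCPU) in host 4; 29 vCPU remain.
Put vm8 (20 vCPU) in host 4; 9 vCPU remain.
Put vm9 (16 vCPU) in host 5; 32 vCPU remain.
Put vm10 (20 vCPU) in host 5; 12 vCPU remain.
Put vm11 (19 vCPU) in host 6; 29 vCPU remain.
Put vm12 (17 vCPU) in host 6; 12 vCPU remain.
Put vm13 (18 vCPU) in host 7; 30 vCPU remain.
Put vm14 (17 vCPU) in host 7; 13 vCPU remain.
Final hosts: [16,20] [20,16] [20,16] [19,20] [16,20] [19,17] [18,17].

7 hosts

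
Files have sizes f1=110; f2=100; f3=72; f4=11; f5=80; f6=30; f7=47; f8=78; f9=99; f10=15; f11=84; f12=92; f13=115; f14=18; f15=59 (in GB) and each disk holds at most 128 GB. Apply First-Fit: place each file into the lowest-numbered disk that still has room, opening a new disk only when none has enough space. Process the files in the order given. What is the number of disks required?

10 disks

disk 1: place f1 (110 GB), 18 GB left
disk 2: place f2 (100 GB), 28 GB left
disk 3: place f3 (72 GB), 56 GB left
disk 1: place f4 (11 GB), 7 GB left
disk 4: place f5 (80 GB), 48 GB left
disk 3: place f6 (30 GB), 26 GB left
disk 4: place f7 (47 GB), 1 GB left
disk 5: place f8 (78 GB), 50 GB left
disk 6: place f9 (99 GB), 29 GB left
disk 2: place f10 (15 GB), 13 GB left
disk 7: place f11 (84 GB), 44 GB left
disk 8: place f12 (92 GB), 36 GB left
disk 9: place f13 (115 GB), 13 GB left
disk 3: place f14 (18 GB), 8 GB left
disk 10: place f15 (59 GB), 69 GB left
Final disks: [110,11] [100,15] [72,30,18] [80,47] [78] [99] [84] [92] [115] [59].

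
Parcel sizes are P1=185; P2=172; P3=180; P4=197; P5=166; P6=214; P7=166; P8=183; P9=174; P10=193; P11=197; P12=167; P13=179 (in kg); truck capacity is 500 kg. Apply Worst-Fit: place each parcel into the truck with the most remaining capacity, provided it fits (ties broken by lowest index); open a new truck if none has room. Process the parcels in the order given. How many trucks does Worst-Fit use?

7 trucks

truck 1: place P1 (185 kg), 315 kg left
truck 1: place P2 (172 kg), 143 kg left
truck 2: place P3 (180 kg), 320 kg left
truck 2: place P4 (197 kg), 123 kg left
truck 3: place P5 (166 kg), 334 kg left
truck 3: place P6 (214 kg), 120 kg left
truck 4: place P7 (166 kg), 334 kg left
truck 4: place P8 (183 kg), 151 kg left
truck 5: place P9 (174 kg), 326 kg left
truck 5: place P10 (193 kg), 133 kg left
truck 6: place P11 (197 kg), 303 kg left
truck 6: place P12 (167 kg), 136 kg left
truck 7: place P13 (179 kg), 321 kg left
Final trucks: [185,172] [180,197] [166,214] [166,183] [174,193] [197,167] [179].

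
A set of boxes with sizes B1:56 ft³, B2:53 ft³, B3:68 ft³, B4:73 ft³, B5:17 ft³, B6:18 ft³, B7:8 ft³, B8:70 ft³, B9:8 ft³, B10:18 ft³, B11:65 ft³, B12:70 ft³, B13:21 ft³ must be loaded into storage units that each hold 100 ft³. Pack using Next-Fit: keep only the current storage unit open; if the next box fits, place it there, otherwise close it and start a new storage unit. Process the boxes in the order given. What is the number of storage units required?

7

Put B1 (56 ft³) in storage unit 1; 44 ft³ remain.
Put B2 (53 ft³) in storage unit 2; 47 ft³ remain.
Put B3 (68 ft³) in storage unit 3; 32 ft³ remain.
Put B4 (73 ft³) in storage unit 4; 27 ft³ remain.
Put B5 (17 ft³) in storage unit 4; 10 ft³ remain.
Put B6 (18 ft³) in storage unit 5; 82 ft³ remain.
Put B7 (8 ft³) in storage unit 5; 74 ft³ remain.
Put B8 (70 ft³) in storage unit 5; 4 ft³ remain.
Put B9 (8 ft³) in storage unit 6; 92 ft³ remain.
Put B10 (18 ft³) in storage unit 6; 74 ft³ remain.
Put B11 (65 ft³) in storage unit 6; 9 ft³ remain.
Put B12 (70 ft³) in storage unit 7; 30 ft³ remain.
Put B13 (21 ft³) in storage unit 7; 9 ft³ remain.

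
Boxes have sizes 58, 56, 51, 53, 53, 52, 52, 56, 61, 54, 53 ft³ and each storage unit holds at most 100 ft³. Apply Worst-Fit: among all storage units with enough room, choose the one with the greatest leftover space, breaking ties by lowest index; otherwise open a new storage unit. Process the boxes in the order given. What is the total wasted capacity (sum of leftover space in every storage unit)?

storage unit 1: place 58 ft³, 42 ft³ left
storage unit 2: place 56 ft³, 44 ft³ left
storage unit 3: place 51 ft³, 49 ft³ left
storage unit 4: place 53 ft³, 47 ft³ left
storage unit 5: place 53 ft³, 47 ft³ left
storage unit 6: place 52 ft³, 48 ft³ left
storage unit 7: place 52 ft³, 48 ft³ left
storage unit 8: place 56 ft³, 44 ft³ left
storage unit 9: place 61 ft³, 39 ft³ left
storage unit 10: place 54 ft³, 46 ft³ left
storage unit 11: place 53 ft³, 47 ft³ left
11 storage units × 100 ft³ = 1100 ft³; used 599 ft³; unused 501 ft³.

501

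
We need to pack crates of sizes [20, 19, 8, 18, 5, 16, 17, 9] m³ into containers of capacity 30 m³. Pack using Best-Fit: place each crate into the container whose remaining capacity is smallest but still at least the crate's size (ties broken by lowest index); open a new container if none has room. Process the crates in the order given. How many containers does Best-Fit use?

20 m³ → container 1 (remaining 10 m³)
19 m³ → container 2 (remaining 11 m³)
8 m³ → container 1 (remaining 2 m³)
18 m³ → container 3 (remaining 12 m³)
5 m³ → container 2 (remaining 6 m³)
16 m³ → container 4 (remaining 14 m³)
17 m³ → container 5 (remaining 13 m³)
9 m³ → container 3 (remaining 3 m³)

5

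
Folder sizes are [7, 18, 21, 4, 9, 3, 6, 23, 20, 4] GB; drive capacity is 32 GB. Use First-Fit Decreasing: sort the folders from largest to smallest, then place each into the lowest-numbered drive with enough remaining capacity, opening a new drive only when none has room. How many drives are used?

Sorted descending: 23, 21, 20, 18, 9, 7, 6, 4, 4, 3.
Put 23 GB in drive 1; 9 GB remain.
Put 21 GB in drive 2; 11 GB remain.
Put 20 GB in drive 3; 12 GB remain.
Put 18 GB in drive 4; 14 GB remain.
Put 9 GB in drive 1; 0 GB remain.
Put 7 GB in drive 2; 4 GB remain.
Put 6 GB in drive 3; 6 GB remain.
Put 4 GB in drive 2; 0 GB remain.
Put 4 GB in drive 3; 2 GB remain.
Put 3 GB in drive 4; 11 GB remain.

4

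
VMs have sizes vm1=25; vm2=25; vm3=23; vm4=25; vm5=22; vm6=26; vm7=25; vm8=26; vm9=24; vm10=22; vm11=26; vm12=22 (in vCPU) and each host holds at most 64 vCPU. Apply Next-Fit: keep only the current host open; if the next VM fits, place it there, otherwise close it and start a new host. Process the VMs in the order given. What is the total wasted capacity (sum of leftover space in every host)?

vm1 (25 vCPU) → host 1 (remaining 39 vCPU)
vm2 (25 vCPU) → host 1 (remaining 14 vCPU)
vm3 (23 vCPU) → host 2 (remaining 41 vCPU)
vm4 (25 vCPU) → host 2 (remaining 16 vCPU)
vm5 (22 vCPU) → host 3 (remaining 42 vCPU)
vm6 (26 vCPU) → host 3 (remaining 16 vCPU)
vm7 (25 vCPU) → host 4 (remaining 39 vCPU)
vm8 (26 vCPU) → host 4 (remaining 13 vCPU)
vm9 (24 vCPU) → host 5 (remaining 40 vCPU)
vm10 (22 vCPU) → host 5 (remaining 18 vCPU)
vm11 (26 vCPU) → host 6 (remaining 38 vCPU)
vm12 (22 vCPU) → host 6 (remaining 16 vCPU)
6 hosts × 64 vCPU = 384 vCPU; used 291 vCPU; unused 93 vCPU.

93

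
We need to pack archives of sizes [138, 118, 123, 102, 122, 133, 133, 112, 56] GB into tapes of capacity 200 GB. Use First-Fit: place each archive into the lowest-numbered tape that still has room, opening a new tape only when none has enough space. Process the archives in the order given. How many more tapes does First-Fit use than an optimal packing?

0

First-Fit: [138,56] [118] [123] [102] [122] [133] [133] [112] → 8 tapes.
8 archives exceed 100 GB (half the capacity), and no two of those can share a tape, so at least 8 tapes are needed.
So 8 is already optimal.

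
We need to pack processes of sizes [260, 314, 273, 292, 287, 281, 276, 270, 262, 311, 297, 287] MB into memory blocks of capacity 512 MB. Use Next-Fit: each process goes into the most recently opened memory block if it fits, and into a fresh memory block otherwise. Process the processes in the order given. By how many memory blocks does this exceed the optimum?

Next-Fit: [260] [314] [273] [292] [287] [281] [276] [270] [262] [311] [297] [287] → 12 memory blocks.
12 processes exceed 256 MB (half the capacity), and no two of those can share a memory block, so at least 12 memory blocks are needed.
So 12 is already optimal.

0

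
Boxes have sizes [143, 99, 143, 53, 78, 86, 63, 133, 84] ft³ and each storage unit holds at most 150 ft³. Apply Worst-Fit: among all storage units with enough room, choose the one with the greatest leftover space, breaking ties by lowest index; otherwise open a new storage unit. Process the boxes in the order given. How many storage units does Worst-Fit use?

7 storage units

143 ft³ → storage unit 1 (remaining 7 ft³)
99 ft³ → storage unit 2 (remaining 51 ft³)
143 ft³ → storage unit 3 (remaining 7 ft³)
53 ft³ → storage unit 4 (remaining 97 ft³)
78 ft³ → storage unit 4 (remaining 19 ft³)
86 ft³ → storage unit 5 (remaining 64 ft³)
63 ft³ → storage unit 5 (remaining 1 ft³)
133 ft³ → storage unit 6 (remaining 17 ft³)
84 ft³ → storage unit 7 (remaining 66 ft³)
Final storage units: [143] [99] [143] [53,78] [86,63] [133] [84].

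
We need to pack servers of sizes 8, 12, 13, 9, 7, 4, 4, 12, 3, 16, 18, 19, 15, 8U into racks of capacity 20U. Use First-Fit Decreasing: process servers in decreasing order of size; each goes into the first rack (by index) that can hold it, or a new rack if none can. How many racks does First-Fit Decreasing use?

8

Sorted descending: 19, 18, 16, 15, 13, 12, 12, 9, 8, 8, 7, 4, 4, 3.
Put 19U in rack 1; 1U remain.
Put 18U in rack 2; 2U remain.
Put 16U in rack 3; 4U remain.
Put 15U in rack 4; 5U remain.
Put 13U in rack 5; 7U remain.
Put 12U in rack 6; 8U remain.
Put 12U in rack 7; 8U remain.
Put 9U in rack 8; 11U remain.
Put 8U in rack 6; 0U remain.
Put 8U in rack 7; 0U remain.
Put 7U in rack 5; 0U remain.
Put 4U in rack 3; 0U remain.
Put 4U in rack 4; 1U remain.
Put 3U in rack 8; 8U remain.
Final racks: [19] [18] [16,4] [15,4] [13,7] [12,8] [12,8] [9,3].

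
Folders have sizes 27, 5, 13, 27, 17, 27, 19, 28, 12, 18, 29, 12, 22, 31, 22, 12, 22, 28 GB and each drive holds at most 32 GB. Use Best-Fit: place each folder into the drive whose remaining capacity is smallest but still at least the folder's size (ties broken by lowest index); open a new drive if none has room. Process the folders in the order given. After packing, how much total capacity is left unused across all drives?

drive 1: place 27 GB, 5 GB left
drive 1: place 5 GB, 0 GB left
drive 2: place 13 GB, 19 GB left
drive 3: place 27 GB, 5 GB left
drive 2: place 17 GB, 2 GB left
drive 4: place 27 GB, 5 GB left
drive 5: place 19 GB, 13 GB left
drive 6: place 28 GB, 4 GB left
drive 5: place 12 GB, 1 GB left
drive 7: place 18 GB, 14 GB left
drive 8: place 29 GB, 3 GB left
drive 7: place 12 GB, 2 GB left
drive 9: place 22 GB, 10 GB left
drive 10: place 31 GB, 1 GB left
drive 11: place 22 GB, 10 GB left
drive 12: place 12 GB, 20 GB left
drive 13: place 22 GB, 10 GB left
drive 14: place 28 GB, 4 GB left
14 drives × 32 GB = 448 GB; used 371 GB; unused 77 GB.

77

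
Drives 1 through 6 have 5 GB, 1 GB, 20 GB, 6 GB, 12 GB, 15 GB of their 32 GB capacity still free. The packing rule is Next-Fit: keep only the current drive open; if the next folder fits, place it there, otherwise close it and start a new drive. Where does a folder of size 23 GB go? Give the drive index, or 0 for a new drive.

Next-Fit only looks at drive 6, which has 15 GB free.
23 GB does not fit, so a new drive is opened.

0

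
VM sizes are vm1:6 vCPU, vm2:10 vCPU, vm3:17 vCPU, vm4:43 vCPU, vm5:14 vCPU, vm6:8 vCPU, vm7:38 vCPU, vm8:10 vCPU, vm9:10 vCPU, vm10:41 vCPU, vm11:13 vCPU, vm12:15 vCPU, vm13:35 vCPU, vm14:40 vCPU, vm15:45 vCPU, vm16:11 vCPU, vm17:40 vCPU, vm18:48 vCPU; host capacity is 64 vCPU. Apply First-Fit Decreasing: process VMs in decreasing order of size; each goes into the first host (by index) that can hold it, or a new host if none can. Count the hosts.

Sorted descending: 48, 45, 43, 41, 40, 40, 38, 35, 17, 15, 14, 13, 11, 10, 10, 10, 8, 6.
host 1: place 48 vCPU, 16 vCPU left
host 2: place 45 vCPU, 19 vCPU left
host 3: place 43 vCPU, 21 vCPU left
host 4: place 41 vCPU, 23 vCPU left
host 5: place 40 vCPU, 24 vCPU left
host 6: place 40 vCPU, 24 vCPU left
host 7: place 38 vCPU, 26 vCPU left
host 8: place 35 vCPU, 29 vCPU left
host 2: place 17 vCPU, 2 vCPU left
host 1: place 15 vCPU, 1 vCPU left
host 3: place 14 vCPU, 7 vCPU left
host 4: place 13 vCPU, 10 vCPU left
host 5: place 11 vCPU, 13 vCPU left
host 4: place 10 vCPU, 0 vCPU left
host 5: place 10 vCPU, 3 vCPU left
host 6: place 10 vCPU, 14 vCPU left
host 6: place 8 vCPU, 6 vCPU left
host 3: place 6 vCPU, 1 vCPU left

8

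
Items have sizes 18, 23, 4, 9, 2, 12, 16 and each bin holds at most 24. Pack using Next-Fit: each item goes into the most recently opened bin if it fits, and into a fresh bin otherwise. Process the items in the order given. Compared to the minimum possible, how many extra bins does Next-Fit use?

1

Next-Fit: [18] [23] [4,9,2] [12] [16] → 5 bins.
Total size 84; any packing needs at least ⌈84/24⌉ = 4 bins.
An optimal packing achieves that bound: [23] [18,4,2] [16] [12,9] → 4 bins.
Excess: 5 − 4 = 1.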